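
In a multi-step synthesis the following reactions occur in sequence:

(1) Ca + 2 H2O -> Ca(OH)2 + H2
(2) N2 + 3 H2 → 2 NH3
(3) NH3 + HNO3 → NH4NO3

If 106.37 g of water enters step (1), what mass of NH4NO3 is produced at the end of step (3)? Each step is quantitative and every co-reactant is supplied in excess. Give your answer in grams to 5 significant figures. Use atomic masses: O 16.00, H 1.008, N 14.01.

157.55 g

M(H2O) = 2(1.008) + 16.00 = 18.016 g/mol.
M(NH4NO3) = 2(14.01) + 4(1.008) + 3(16.00) = 80.052 g/mol.
n(H2O) = 106.37 / 18.016 = 5.90420 mol.
Reaction (1): H2O→H2 ratio 2:1 ⇒ n(H2) = 2.95210 mol.
Reaction (2): H2→NH3 ratio 3:2 ⇒ n(NH3) = 1.96807 mol.
Reaction (3): NH3→NH4NO3 ratio 1:1 ⇒ n(NH4NO3) = 1.96807 mol.
Mass of NH4NO3 = 1.96807 × 80.052 = 157.548 g.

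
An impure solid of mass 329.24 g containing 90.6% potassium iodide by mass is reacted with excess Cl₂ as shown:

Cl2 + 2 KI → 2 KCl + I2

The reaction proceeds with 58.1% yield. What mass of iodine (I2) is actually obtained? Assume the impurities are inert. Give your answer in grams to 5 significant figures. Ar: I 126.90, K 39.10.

132.49 g

Pure KI available = 329.24 g × 0.906 = 298.291 g.
M(KI) = 39.10 + 126.90 = 166.00 g/mol.
M(I2) = 2(126.90) = 253.80 g/mol.
n(KI) = 298.291 g / 166.00 g/mol = 1.79694 mol.
From the equation the KI:I2 mole ratio is 2:1, so n(I2) = 1.79694 × 1/2 = 0.898468 mol.
Mass of I2 = 0.898468 mol × 253.80 g/mol = 228.031 g.
Actual mass collected = 228.031 g × 0.581 = 132.486 g.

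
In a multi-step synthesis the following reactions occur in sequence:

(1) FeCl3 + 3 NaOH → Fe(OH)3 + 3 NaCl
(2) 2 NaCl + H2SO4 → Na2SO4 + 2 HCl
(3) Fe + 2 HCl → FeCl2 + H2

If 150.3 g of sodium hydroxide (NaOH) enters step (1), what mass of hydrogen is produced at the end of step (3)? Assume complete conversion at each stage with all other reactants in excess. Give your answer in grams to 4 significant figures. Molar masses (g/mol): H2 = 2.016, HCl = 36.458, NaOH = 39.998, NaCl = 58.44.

3.788 g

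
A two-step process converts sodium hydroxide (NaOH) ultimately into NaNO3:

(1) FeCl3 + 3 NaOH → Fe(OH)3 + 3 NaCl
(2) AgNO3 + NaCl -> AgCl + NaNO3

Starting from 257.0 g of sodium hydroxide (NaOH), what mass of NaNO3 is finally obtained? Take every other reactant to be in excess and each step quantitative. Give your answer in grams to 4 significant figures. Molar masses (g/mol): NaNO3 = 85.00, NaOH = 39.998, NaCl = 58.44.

546.2 g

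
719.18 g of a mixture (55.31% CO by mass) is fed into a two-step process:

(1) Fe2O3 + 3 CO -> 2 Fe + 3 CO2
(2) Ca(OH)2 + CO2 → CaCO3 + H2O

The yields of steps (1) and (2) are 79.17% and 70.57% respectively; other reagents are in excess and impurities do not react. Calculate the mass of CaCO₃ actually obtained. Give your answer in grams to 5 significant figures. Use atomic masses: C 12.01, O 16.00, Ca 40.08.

794.14 g

Pure CO = 719.18 × 0.5531 = 397.778 g.
M(CO) = 12.01 + 16.00 = 28.01 g/mol.
M(CaCO3) = 40.08 + 12.01 + 3(16.00) = 100.09 g/mol.
n(CO) = 397.778 / 28.01 = 14.2013 mol.
Step 1 (CO:CO2 = 3:3): theoretical n(CO2) = 14.2013 mol; at 79.17% yield, n(CO2) = 11.2432 mol.
Step 2 (CO2:CaCO3 = 1:1): theoretical n(CaCO3) = 11.2432 mol, so theoretical mass = 11.2432 × 100.09 = 1125.33 g.
At 70.57% yield, actual mass of CaCO3 = 1125.33 × 0.7057 = 794.145 g.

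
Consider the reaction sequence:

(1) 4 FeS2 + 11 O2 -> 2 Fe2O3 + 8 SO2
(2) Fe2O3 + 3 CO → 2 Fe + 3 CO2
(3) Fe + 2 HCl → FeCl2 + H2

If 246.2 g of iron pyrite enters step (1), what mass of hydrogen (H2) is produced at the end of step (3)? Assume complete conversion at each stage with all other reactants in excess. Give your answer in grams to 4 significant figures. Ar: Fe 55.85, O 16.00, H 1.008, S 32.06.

4.137 g

M(FeS2) = 55.85 + 2(32.06) = 119.97 g/mol.
M(H2) = 2(1.008) = 2.016 g/mol.
n(FeS2) = 246.2 / 119.97 = 2.0522 mol.
Reaction (1): FeS2→Fe2O3 ratio 4:2 ⇒ n(Fe2O3) = 1.0261 mol.
Reaction (2): Fe2O3→Fe ratio 1:2 ⇒ n(Fe) = 2.0522 mol.
Reaction (3): Fe→H2 ratio 1:1 ⇒ n(H2) = 2.0522 mol.
Mass of H2 = 2.0522 × 2.016 = 4.1372 g.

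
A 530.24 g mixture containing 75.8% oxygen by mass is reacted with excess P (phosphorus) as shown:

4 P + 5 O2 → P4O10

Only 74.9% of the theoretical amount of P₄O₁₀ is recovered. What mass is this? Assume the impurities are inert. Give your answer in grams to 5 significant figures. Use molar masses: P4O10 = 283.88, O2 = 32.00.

534.12 g

Pure O2 available = 530.24 g × 0.758 = 401.922 g.
n(O2) = 401.922 g / 32.00 g/mol = 12.5601 mol.
From the equation the O2:P4O10 mole ratio is 5:1, so n(P4O10) = 12.5601 × 1/5 = 2.51201 mol.
Mass of P4O10 = 2.51201 mol × 283.88 g/mol = 713.110 g.
Actual mass collected = 713.110 g × 0.749 = 534.119 g.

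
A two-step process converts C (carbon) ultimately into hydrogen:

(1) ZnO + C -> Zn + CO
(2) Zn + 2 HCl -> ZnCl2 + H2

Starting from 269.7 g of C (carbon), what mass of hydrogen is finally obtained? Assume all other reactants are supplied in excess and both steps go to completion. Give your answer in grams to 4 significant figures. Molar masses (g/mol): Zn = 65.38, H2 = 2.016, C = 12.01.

45.27 g

n(C) = 269.70 / 12.01 = 22.456 mol.
Step 1 gives a 1:1 ratio of C to Zn, so n(Zn) = 22.456 mol.
In step 2 the Zn:H2 ratio is 1:1, so n(H2) = 22.456 mol.
Mass of H2 = 22.456 × 2.016 = 45.272 g.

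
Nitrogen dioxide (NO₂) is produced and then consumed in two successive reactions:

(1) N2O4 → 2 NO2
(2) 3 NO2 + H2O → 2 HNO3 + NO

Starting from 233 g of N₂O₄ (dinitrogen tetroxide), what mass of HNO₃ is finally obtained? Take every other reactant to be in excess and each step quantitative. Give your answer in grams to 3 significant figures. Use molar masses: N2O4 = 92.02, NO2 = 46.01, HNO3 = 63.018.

n(N2O4) = 233.0 / 92.02 = 2.532 mol.
Step 1 gives a 1:2 ratio of N2O4 to NO2, so n(NO2) = 5.064 mol.
In step 2 the NO2:HNO3 ratio is 3:2, so n(HNO3) = 3.376 mol.
Mass of HNO3 = 3.376 × 63.018 = 212.8 g.

213 g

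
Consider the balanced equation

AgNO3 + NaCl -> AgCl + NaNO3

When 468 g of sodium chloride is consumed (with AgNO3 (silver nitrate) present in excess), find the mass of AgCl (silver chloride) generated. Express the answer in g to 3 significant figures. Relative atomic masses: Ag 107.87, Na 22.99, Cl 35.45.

1150 g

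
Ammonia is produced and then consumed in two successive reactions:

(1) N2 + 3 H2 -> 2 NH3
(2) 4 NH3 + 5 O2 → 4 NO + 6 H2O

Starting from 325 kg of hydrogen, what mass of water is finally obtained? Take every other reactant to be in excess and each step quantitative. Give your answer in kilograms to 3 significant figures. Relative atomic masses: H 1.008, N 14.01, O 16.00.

2900 kg

M(H2) = 2(1.008) = 2.016 g/mol.
M(H2O) = 2(1.008) + 16.00 = 18.016 g/mol.
325 kg = 325000 g.
n(H2) = 325000 / 2.016 = 161200 mol.
Step 1 gives a 3:2 ratio of H2 to NH3, so n(NH3) = 107500 mol.
In step 2 the NH3:H2O ratio is 4:6, so n(H2O) = 161200 mol.
Mass of H2O = 161200 × 18.016 = 2.904 × 10^6 g = 2900 kg.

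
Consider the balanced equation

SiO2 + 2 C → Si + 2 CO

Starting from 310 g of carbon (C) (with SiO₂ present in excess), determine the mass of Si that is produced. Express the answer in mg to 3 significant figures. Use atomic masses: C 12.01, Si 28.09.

363000 mg

M(C) = 12.01 g/mol.
M(Si) = 28.09 g/mol.
n(C) = 310.0 g / 12.01 g/mol = 25.81 mol.
From the equation the C:Si mole ratio is 2:1, so n(Si) = 25.81 × 1/2 = 12.91 mol.
Mass of Si = 12.91 mol × 28.09 g/mol = 362.5 g.
Converting to mg: 362.5 g = 363000 mg.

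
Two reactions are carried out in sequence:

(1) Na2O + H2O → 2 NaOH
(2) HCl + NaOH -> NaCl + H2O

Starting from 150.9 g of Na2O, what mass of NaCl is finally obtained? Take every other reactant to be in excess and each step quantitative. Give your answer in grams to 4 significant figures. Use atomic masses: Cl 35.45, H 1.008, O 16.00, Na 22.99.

284.6 g

M(Na2O) = 2(22.99) + 16.00 = 61.98 g/mol.
M(NaCl) = 22.99 + 35.45 = 58.44 g/mol.
n(Na2O) = 150.90 / 61.98 = 2.4347 mol.
Step 1 gives a 1:2 ratio of Na2O to NaOH, so n(NaOH) = 4.8693 mol.
In step 2 the NaOH:NaCl ratio is 1:1, so n(NaCl) = 4.8693 mol.
Mass of NaCl = 4.8693 × 58.44 = 284.56 g.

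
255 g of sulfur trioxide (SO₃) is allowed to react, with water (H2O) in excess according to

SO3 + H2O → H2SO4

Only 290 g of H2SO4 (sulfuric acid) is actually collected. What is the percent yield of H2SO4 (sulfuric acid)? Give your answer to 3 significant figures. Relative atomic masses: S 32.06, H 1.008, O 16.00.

92.8 %

M(SO3) = 32.06 + 3(16.00) = 80.06 g/mol.
M(H2SO4) = 2(1.008) + 32.06 + 4(16.00) = 98.076 g/mol.
n(SO3) = 255.0 g / 80.06 g/mol = 3.185 mol.
From the equation the SO3:H2SO4 mole ratio is 1:1, so n(H2SO4) = 3.185 × 1/1 = 3.185 mol.
Mass of H2SO4 = 3.185 mol × 98.076 g/mol = 312.4 g.
This is the theoretical yield. Percent yield = 290 g / 312.4 g × 100% = 92.83%.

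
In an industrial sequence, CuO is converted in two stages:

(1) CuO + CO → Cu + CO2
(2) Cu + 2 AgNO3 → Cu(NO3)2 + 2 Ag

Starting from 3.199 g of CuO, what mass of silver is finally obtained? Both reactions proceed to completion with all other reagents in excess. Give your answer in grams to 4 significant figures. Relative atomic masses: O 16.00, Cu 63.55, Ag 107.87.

8.676 g

M(CuO) = 63.55 + 16.00 = 79.55 g/mol.
M(Ag) = 107.87 g/mol.
n(CuO) = 3.1990 / 79.55 = 0.040214 mol.
Step 1 gives a 1:1 ratio of CuO to Cu, so n(Cu) = 0.040214 mol.
In step 2 the Cu:Ag ratio is 1:2, so n(Ag) = 0.080427 mol.
Mass of Ag = 0.080427 × 107.87 = 8.6757 g.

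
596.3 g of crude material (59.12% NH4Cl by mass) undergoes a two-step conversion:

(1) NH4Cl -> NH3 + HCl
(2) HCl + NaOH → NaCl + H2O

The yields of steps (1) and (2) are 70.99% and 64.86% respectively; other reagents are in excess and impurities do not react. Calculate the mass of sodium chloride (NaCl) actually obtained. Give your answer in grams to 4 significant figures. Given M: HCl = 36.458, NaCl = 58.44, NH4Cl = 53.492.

177.3 g

Pure NH4Cl = 596.3 × 0.5912 = 352.53 g.
n(NH4Cl) = 352.53 / 53.492 = 6.5904 mol.
Step 1 (NH4Cl:HCl = 1:1): theoretical n(HCl) = 6.5904 mol; at 70.99% yield, n(HCl) = 4.6785 mol.
Step 2 (HCl:NaCl = 1:1): theoretical n(NaCl) = 4.6785 mol, so theoretical mass = 4.6785 × 58.44 = 273.41 g.
At 64.86% yield, actual mass of NaCl = 273.41 × 0.6486 = 177.34 g.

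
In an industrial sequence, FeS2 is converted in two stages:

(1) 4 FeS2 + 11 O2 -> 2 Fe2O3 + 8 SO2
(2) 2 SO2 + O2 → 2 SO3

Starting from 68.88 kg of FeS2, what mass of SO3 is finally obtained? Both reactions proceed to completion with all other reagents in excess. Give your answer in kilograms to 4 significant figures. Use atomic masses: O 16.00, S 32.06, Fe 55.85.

91.93 kg

M(FeS2) = 55.85 + 2(32.06) = 119.97 g/mol.
M(SO3) = 32.06 + 3(16.00) = 80.06 g/mol.
68.88 kg = 68880 g.
n(FeS2) = 68880 / 119.97 = 574.14 mol.
Step 1 gives a 4:8 ratio of FeS2 to SO2, so n(SO2) = 1148.3 mol.
In step 2 the SO2:SO3 ratio is 2:2, so n(SO3) = 1148.3 mol.
Mass of SO3 = 1148.3 × 80.06 = 91932 g = 91.93 kg.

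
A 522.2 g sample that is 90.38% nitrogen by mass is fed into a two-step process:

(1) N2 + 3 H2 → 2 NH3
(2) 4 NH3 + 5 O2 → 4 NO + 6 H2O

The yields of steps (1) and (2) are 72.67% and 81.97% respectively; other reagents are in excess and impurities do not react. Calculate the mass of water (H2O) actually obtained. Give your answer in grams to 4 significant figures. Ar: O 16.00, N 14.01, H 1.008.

542.3 g

Pure N2 = 522.2 × 0.9038 = 471.96 g.
M(N2) = 2(14.01) = 28.02 g/mol.
M(H2O) = 2(1.008) + 16.00 = 18.016 g/mol.
n(N2) = 471.96 / 28.02 = 16.844 mol.
Step 1 (N2:NH3 = 1:2): theoretical n(NH3) = 33.688 mol; at 72.67% yield, n(NH3) = 24.481 mol.
Step 2 (NH3:H2O = 4:6): theoretical n(H2O) = 36.721 mol, so theoretical mass = 36.721 × 18.016 = 661.57 g.
At 81.97% yield, actual mass of H2O = 661.57 × 0.8197 = 542.29 g.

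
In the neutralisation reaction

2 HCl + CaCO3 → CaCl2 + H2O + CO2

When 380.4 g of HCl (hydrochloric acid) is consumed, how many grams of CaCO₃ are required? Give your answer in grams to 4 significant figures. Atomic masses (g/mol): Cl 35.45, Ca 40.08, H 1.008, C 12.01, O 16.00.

522.2 g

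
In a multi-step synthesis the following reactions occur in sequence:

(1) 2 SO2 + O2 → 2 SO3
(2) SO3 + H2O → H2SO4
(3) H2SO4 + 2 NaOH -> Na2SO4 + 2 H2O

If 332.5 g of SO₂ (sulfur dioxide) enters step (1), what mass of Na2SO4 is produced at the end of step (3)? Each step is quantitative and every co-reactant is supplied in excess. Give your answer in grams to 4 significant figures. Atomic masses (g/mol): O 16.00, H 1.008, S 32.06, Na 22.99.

737.3 g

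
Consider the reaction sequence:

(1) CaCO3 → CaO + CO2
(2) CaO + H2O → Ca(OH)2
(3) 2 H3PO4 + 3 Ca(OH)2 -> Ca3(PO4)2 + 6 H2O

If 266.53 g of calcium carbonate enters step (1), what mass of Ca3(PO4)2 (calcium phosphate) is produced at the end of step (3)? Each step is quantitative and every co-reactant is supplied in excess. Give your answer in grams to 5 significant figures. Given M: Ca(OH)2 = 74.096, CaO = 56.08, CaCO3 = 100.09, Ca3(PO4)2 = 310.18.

275.33 g

n(CaCO3) = 266.53 / 100.09 = 2.66290 mol.
Reaction (1): CaCO3→CaO ratio 1:1 ⇒ n(CaO) = 2.66290 mol.
Reaction (2): CaO→Ca(OH)2 ratio 1:1 ⇒ n(Ca(OH)2) = 2.66290 mol.
Reaction (3): Ca(OH)2→Ca3(PO4)2 ratio 3:1 ⇒ n(Ca3(PO4)2) = 0.887634 mol.
Mass of Ca3(PO4)2 = 0.887634 × 310.18 = 275.326 g.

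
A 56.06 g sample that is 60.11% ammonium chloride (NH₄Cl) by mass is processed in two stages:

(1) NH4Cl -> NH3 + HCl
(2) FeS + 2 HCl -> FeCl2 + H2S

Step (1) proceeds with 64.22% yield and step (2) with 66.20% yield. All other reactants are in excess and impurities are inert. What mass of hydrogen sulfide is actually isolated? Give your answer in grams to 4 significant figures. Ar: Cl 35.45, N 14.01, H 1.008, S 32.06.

Pure NH4Cl = 56.06 × 0.6011 = 33.698 g.
M(NH4Cl) = 14.01 + 4(1.008) + 35.45 = 53.492 g/mol.
M(H2S) = 2(1.008) + 32.06 = 34.076 g/mol.
n(NH4Cl) = 33.698 / 53.492 = 0.62996 mol.
Step 1 (NH4Cl:HCl = 1:1): theoretical n(HCl) = 0.62996 mol; at 64.22% yield, n(HCl) = 0.40456 mol.
Step 2 (HCl:H2S = 2:1): theoretical n(H2S) = 0.20228 mol, so theoretical mass = 0.20228 × 34.076 = 6.8929 g.
At 66.20% yield, actual mass of H2S = 6.8929 × 0.6620 = 4.5631 g.

4.563 g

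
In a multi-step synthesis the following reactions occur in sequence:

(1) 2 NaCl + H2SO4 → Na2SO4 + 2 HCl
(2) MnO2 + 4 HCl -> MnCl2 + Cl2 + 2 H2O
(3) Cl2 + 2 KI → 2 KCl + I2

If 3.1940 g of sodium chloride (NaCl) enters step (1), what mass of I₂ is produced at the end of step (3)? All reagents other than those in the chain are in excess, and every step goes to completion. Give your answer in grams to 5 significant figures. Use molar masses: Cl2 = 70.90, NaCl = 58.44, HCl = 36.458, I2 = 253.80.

3.4678 g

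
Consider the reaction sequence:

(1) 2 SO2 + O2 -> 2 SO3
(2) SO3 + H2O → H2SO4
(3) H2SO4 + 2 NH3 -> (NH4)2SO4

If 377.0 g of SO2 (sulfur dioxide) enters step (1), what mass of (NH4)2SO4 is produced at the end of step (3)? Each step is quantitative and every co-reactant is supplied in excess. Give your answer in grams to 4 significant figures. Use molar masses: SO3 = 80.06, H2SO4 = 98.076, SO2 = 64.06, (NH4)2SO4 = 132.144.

777.7 g

n(SO2) = 377.0 / 64.06 = 5.8851 mol.
Reaction (1): SO2→SO3 ratio 2:2 ⇒ n(SO3) = 5.8851 mol.
Reaction (2): SO3→H2SO4 ratio 1:1 ⇒ n(H2SO4) = 5.8851 mol.
Reaction (3): H2SO4→(NH4)2SO4 ratio 1:1 ⇒ n((NH4)2SO4) = 5.8851 mol.
Mass of (NH4)2SO4 = 5.8851 × 132.144 = 777.68 g.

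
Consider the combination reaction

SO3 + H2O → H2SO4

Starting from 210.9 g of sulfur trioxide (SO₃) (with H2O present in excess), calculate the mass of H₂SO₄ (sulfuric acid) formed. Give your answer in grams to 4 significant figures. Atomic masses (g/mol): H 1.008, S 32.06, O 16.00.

258.4 g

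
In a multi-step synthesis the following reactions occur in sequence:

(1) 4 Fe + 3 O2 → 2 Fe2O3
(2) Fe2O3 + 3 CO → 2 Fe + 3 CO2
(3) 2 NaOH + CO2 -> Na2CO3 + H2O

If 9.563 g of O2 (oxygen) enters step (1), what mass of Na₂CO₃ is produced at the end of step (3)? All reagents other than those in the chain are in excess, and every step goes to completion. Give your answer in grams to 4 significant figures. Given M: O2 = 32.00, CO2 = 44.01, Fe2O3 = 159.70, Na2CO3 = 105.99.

n(O2) = 9.563 / 32.00 = 0.29884 mol.
Reaction (1): O2→Fe2O3 ratio 3:2 ⇒ n(Fe2O3) = 0.19923 mol.
Reaction (2): Fe2O3→CO2 ratio 1:3 ⇒ n(CO2) = 0.59769 mol.
Reaction (3): CO2→Na2CO3 ratio 1:1 ⇒ n(Na2CO3) = 0.59769 mol.
Mass of Na2CO3 = 0.59769 × 105.99 = 63.349 g.

63.35 g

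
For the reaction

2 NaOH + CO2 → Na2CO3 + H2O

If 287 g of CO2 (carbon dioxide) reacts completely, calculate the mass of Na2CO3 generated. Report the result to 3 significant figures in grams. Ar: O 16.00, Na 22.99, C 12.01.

M(CO2) = 12.01 + 2(16.00) = 44.01 g/mol.
M(Na2CO3) = 2(22.99) + 12.01 + 3(16.00) = 105.99 g/mol.
n(CO2) = 287.0 g / 44.01 g/mol = 6.521 mol.
From the equation the CO2:Na2CO3 mole ratio is 1:1, so n(Na2CO3) = 6.521 × 1/1 = 6.521 mol.
Mass of Na2CO3 = 6.521 mol × 105.99 g/mol = 691.2 g.

691 g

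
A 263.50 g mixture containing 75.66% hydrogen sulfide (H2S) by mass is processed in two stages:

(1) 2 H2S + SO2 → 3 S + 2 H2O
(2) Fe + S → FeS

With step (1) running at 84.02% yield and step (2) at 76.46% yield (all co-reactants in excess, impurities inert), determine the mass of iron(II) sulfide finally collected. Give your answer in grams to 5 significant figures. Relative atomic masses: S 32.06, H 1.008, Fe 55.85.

Pure H2S = 263.50 × 0.7566 = 199.364 g.
M(H2S) = 2(1.008) + 32.06 = 34.076 g/mol.
M(FeS) = 55.85 + 32.06 = 87.91 g/mol.
n(H2S) = 199.364 / 34.076 = 5.85057 mol.
Step 1 (H2S:S = 2:3): theoretical n(S) = 8.77586 mol; at 84.02% yield, n(S) = 7.37348 mol.
Step 2 (S:FeS = 1:1): theoretical n(FeS) = 7.37348 mol, so theoretical mass = 7.37348 × 87.91 = 648.202 g.
At 76.46% yield, actual mass of FeS = 648.202 × 0.7646 = 495.615 g.

495.62 g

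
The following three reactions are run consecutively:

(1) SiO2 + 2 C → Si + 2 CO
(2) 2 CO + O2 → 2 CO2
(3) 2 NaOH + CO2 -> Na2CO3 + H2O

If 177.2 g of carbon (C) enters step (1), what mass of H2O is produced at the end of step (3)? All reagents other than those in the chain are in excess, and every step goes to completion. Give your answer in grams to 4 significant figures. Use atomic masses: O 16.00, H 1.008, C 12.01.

265.8 g

M(C) = 12.01 g/mol.
M(H2O) = 2(1.008) + 16.00 = 18.016 g/mol.
n(C) = 177.2 / 12.01 = 14.754 mol.
Reaction (1): C→CO ratio 2:2 ⇒ n(CO) = 14.754 mol.
Reaction (2): CO→CO2 ratio 2:2 ⇒ n(CO2) = 14.754 mol.
Reaction (3): CO2→H2O ratio 1:1 ⇒ n(H2O) = 14.754 mol.
Mass of H2O = 14.754 × 18.016 = 265.81 g.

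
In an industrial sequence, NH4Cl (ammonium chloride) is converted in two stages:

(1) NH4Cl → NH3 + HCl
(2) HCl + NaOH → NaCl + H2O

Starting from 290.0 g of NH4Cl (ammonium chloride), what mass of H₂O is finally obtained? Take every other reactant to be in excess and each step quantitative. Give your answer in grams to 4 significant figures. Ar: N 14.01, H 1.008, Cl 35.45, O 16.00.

97.67 g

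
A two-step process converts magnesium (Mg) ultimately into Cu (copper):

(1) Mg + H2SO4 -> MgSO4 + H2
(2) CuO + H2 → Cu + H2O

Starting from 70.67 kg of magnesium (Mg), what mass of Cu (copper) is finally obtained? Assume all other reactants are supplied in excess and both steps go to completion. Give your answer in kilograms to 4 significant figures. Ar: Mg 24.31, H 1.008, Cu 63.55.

184.7 kg

M(Mg) = 24.31 g/mol.
M(Cu) = 63.55 g/mol.
70.67 kg = 70670 g.
n(Mg) = 70670 / 24.31 = 2907.0 mol.
Step 1 gives a 1:1 ratio of Mg to H2, so n(H2) = 2907.0 mol.
In step 2 the H2:Cu ratio is 1:1, so n(Cu) = 2907.0 mol.
Mass of Cu = 2907.0 × 63.55 = 184740 g = 184.7 kg.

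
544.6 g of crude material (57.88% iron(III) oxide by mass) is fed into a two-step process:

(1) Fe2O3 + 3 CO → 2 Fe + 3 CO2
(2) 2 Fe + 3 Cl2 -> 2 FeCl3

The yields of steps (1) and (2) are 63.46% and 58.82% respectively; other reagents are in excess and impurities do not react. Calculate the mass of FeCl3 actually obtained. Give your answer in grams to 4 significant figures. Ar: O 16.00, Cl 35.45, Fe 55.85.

Pure Fe2O3 = 544.6 × 0.5788 = 315.21 g.
M(Fe2O3) = 2(55.85) + 3(16.00) = 159.70 g/mol.
M(FeCl3) = 55.85 + 3(35.45) = 162.20 g/mol.
n(Fe2O3) = 315.21 / 159.70 = 1.9738 mol.
Step 1 (Fe2O3:Fe = 1:2): theoretical n(Fe) = 3.9476 mol; at 63.46% yield, n(Fe) = 2.5051 mol.
Step 2 (Fe:FeCl3 = 2:2): theoretical n(FeCl3) = 2.5051 mol, so theoretical mass = 2.5051 × 162.20 = 406.33 g.
At 58.82% yield, actual mass of FeCl3 = 406.33 × 0.5882 = 239.01 g.

239.0 g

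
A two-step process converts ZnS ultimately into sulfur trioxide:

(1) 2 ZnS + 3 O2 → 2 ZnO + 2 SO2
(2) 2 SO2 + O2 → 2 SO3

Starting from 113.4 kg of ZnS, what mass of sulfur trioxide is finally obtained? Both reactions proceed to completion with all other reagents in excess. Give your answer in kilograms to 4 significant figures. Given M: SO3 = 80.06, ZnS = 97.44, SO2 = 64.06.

113.4 kg = 113400 g.
n(ZnS) = 113400 / 97.44 = 1163.8 mol.
Step 1 gives a 2:2 ratio of ZnS to SO2, so n(SO2) = 1163.8 mol.
In step 2 the SO2:SO3 ratio is 2:2, so n(SO3) = 1163.8 mol.
Mass of SO3 = 1163.8 × 80.06 = 93173 g = 93.17 kg.

93.17 kg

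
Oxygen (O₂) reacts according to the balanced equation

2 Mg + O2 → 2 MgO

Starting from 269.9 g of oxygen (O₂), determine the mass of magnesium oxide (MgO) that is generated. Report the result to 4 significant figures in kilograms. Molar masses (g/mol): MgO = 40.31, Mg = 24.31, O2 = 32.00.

n(O2) = 269.90 g / 32.00 g/mol = 8.4344 mol.
From the equation the O2:MgO mole ratio is 1:2, so n(MgO) = 8.4344 × 2/1 = 16.869 mol.
Mass of MgO = 16.869 mol × 40.31 g/mol = 679.98 g.
Converting to kg: 679.98 g = 0.6800 kg.

0.6800 kg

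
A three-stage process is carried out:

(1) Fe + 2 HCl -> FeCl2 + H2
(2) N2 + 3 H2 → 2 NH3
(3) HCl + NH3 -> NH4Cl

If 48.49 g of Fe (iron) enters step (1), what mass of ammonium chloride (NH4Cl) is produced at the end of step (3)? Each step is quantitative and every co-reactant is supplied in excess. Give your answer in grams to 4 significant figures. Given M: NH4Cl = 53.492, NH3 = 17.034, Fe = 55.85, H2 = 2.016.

n(Fe) = 48.49 / 55.85 = 0.86822 mol.
Reaction (1): Fe→H2 ratio 1:1 ⇒ n(H2) = 0.86822 mol.
Reaction (2): H2→NH3 ratio 3:2 ⇒ n(NH3) = 0.57881 mol.
Reaction (3): NH3→NH4Cl ratio 1:1 ⇒ n(NH4Cl) = 0.57881 mol.
Mass of NH4Cl = 0.57881 × 53.492 = 30.962 g.

30.96 g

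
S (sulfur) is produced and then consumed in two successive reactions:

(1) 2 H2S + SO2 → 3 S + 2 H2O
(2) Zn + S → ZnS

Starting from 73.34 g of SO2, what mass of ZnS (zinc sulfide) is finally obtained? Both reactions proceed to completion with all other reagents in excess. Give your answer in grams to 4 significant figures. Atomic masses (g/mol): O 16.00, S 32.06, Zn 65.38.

334.7 g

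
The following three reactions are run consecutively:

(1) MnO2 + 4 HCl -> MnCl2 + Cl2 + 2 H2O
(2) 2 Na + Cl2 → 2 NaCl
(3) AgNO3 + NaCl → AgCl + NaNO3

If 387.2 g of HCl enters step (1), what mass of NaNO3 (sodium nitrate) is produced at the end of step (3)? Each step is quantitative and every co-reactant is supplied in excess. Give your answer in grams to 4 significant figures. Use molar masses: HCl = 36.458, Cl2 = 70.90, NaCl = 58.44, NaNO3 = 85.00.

451.4 g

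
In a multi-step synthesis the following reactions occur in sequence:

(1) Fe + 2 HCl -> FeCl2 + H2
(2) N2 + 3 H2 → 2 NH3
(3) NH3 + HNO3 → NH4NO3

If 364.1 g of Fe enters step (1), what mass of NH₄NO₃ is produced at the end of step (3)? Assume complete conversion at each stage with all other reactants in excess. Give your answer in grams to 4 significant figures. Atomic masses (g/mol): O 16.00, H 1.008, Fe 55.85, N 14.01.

347.9 g

M(Fe) = 55.85 g/mol.
M(NH4NO3) = 2(14.01) + 4(1.008) + 3(16.00) = 80.052 g/mol.
n(Fe) = 364.1 / 55.85 = 6.5192 mol.
Reaction (1): Fe→H2 ratio 1:1 ⇒ n(H2) = 6.5192 mol.
Reaction (2): H2→NH3 ratio 3:2 ⇒ n(NH3) = 4.3462 mol.
Reaction (3): NH3→NH4NO3 ratio 1:1 ⇒ n(NH4NO3) = 4.3462 mol.
Mass of NH4NO3 = 4.3462 × 80.052 = 347.92 g.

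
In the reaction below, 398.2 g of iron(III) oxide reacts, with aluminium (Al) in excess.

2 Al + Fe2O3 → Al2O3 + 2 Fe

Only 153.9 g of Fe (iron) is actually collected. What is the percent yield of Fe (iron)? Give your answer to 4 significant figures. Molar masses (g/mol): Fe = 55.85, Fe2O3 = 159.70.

55.26 %

n(Fe2O3) = 398.20 g / 159.70 g/mol = 2.4934 mol.
From the equation the Fe2O3:Fe mole ratio is 1:2, so n(Fe) = 2.4934 × 2/1 = 4.9869 mol.
Mass of Fe = 4.9869 mol × 55.85 g/mol = 278.52 g.
This is the theoretical yield. Percent yield = 153.9 g / 278.52 g × 100% = 55.257%.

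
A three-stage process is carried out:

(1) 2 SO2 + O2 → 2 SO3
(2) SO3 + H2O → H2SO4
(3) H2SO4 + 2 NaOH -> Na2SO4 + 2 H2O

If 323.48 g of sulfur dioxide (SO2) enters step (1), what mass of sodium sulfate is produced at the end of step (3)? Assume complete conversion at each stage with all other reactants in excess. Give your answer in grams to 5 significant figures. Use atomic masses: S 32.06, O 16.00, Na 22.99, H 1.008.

717.25 g

M(SO2) = 32.06 + 2(16.00) = 64.06 g/mol.
M(Na2SO4) = 2(22.99) + 32.06 + 4(16.00) = 142.04 g/mol.
n(SO2) = 323.48 / 64.06 = 5.04964 mol.
Reaction (1): SO2→SO3 ratio 2:2 ⇒ n(SO3) = 5.04964 mol.
Reaction (2): SO3→H2SO4 ratio 1:1 ⇒ n(H2SO4) = 5.04964 mol.
Reaction (3): H2SO4→Na2SO4 ratio 1:1 ⇒ n(Na2SO4) = 5.04964 mol.
Mass of Na2SO4 = 5.04964 × 142.04 = 717.251 g.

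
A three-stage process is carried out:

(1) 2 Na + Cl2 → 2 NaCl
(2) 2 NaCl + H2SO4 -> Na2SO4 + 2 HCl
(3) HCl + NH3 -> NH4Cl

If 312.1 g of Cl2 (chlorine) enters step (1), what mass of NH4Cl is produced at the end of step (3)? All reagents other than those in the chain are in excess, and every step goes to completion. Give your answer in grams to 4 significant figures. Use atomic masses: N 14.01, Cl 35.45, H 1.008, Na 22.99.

470.9 g

M(Cl2) = 2(35.45) = 70.90 g/mol.
M(NH4Cl) = 14.01 + 4(1.008) + 35.45 = 53.492 g/mol.
n(Cl2) = 312.1 / 70.90 = 4.4020 mol.
Reaction (1): Cl2→NaCl ratio 1:2 ⇒ n(NaCl) = 8.8039 mol.
Reaction (2): NaCl→HCl ratio 2:2 ⇒ n(HCl) = 8.8039 mol.
Reaction (3): HCl→NH4Cl ratio 1:1 ⇒ n(NH4Cl) = 8.8039 mol.
Mass of NH4Cl = 8.8039 × 53.492 = 470.94 g.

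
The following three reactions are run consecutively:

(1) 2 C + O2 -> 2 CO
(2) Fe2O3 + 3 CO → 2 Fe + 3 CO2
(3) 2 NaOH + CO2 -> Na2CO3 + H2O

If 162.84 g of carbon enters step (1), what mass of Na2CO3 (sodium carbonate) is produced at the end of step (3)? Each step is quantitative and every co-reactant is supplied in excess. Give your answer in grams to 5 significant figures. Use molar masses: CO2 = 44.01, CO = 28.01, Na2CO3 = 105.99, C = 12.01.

n(C) = 162.84 / 12.01 = 13.5587 mol.
Reaction (1): C→CO ratio 2:2 ⇒ n(CO) = 13.5587 mol.
Reaction (2): CO→CO2 ratio 3:3 ⇒ n(CO2) = 13.5587 mol.
Reaction (3): CO2→Na2CO3 ratio 1:1 ⇒ n(Na2CO3) = 13.5587 mol.
Mass of Na2CO3 = 13.5587 × 105.99 = 1437.09 g.

1437.1 g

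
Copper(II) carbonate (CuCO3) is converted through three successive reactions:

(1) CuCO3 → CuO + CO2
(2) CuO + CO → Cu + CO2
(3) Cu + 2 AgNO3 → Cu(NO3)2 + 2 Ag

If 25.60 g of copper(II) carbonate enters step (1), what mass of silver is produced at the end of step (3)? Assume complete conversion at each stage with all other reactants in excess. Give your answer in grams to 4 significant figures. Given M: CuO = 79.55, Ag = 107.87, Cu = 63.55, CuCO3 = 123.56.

n(CuCO3) = 25.60 / 123.56 = 0.20719 mol.
Reaction (1): CuCO3→CuO ratio 1:1 ⇒ n(CuO) = 0.20719 mol.
Reaction (2): CuO→Cu ratio 1:1 ⇒ n(Cu) = 0.20719 mol.
Reaction (3): Cu→Ag ratio 1:2 ⇒ n(Ag) = 0.41437 mol.
Mass of Ag = 0.41437 × 107.87 = 44.698 g.

44.70 g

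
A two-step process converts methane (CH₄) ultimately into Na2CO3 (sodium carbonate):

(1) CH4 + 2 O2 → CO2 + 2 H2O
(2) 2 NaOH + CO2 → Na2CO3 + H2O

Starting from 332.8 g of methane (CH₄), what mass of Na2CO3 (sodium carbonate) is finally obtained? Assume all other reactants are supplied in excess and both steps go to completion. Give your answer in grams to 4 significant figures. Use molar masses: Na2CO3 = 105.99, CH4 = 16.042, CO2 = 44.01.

n(CH4) = 332.80 / 16.042 = 20.746 mol.
Step 1 gives a 1:1 ratio of CH4 to CO2, so n(CO2) = 20.746 mol.
In step 2 the CO2:Na2CO3 ratio is 1:1, so n(Na2CO3) = 20.746 mol.
Mass of Na2CO3 = 20.746 × 105.99 = 2198.8 g.

2199 g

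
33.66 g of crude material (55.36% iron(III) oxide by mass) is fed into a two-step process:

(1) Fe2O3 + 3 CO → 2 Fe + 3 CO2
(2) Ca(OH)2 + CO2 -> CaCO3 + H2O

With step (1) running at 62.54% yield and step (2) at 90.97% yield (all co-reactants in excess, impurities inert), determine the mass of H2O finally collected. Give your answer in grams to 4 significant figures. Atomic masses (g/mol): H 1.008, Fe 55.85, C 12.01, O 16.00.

3.588 g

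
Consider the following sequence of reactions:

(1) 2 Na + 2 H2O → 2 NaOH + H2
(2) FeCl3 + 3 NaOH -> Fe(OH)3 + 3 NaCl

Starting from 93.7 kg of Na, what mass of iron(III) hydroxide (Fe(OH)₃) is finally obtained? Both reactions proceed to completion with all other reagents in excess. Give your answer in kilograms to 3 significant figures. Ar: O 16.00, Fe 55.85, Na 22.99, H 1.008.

M(Na) = 22.99 g/mol.
M(Fe(OH)3) = 55.85 + 3(16.00) + 3(1.008) = 106.874 g/mol.
93.7 kg = 93700 g.
n(Na) = 93700 / 22.99 = 4076 mol.
Step 1 gives a 2:2 ratio of Na to NaOH, so n(NaOH) = 4076 mol.
In step 2 the NaOH:Fe(OH)3 ratio is 3:1, so n(Fe(OH)3) = 1359 mol.
Mass of Fe(OH)3 = 1359 × 106.874 = 145200 g = 145 kg.

145 kg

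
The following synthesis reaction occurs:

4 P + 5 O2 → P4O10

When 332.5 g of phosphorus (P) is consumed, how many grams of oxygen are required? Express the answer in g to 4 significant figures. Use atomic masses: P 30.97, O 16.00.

M(P) = 30.97 g/mol.
M(O2) = 2(16.00) = 32.00 g/mol.
n(P) = 332.50 g / 30.97 g/mol = 10.736 mol.
From the equation the P:O2 mole ratio is 4:5, so n(O2) = 10.736 × 5/4 = 13.420 mol.
Mass of O2 = 13.420 mol × 32.00 g/mol = 429.45 g.

429.4 g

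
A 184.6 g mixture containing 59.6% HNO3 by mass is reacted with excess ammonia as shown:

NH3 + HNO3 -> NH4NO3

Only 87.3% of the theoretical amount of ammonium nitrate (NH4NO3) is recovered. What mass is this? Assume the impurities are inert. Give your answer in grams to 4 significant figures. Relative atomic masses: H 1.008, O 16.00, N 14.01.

Pure HNO3 available = 184.6 g × 0.596 = 110.02 g.
M(HNO3) = 1.008 + 14.01 + 3(16.00) = 63.018 g/mol.
M(NH4NO3) = 2(14.01) + 4(1.008) + 3(16.00) = 80.052 g/mol.
n(HNO3) = 110.02 g / 63.018 g/mol = 1.7459 mol.
From the equation the HNO3:NH4NO3 mole ratio is 1:1, so n(NH4NO3) = 1.7459 × 1/1 = 1.7459 mol.
Mass of NH4NO3 = 1.7459 mol × 80.052 g/mol = 139.76 g.
Actual mass collected = 139.76 g × 0.873 = 122.01 g.

122.0 g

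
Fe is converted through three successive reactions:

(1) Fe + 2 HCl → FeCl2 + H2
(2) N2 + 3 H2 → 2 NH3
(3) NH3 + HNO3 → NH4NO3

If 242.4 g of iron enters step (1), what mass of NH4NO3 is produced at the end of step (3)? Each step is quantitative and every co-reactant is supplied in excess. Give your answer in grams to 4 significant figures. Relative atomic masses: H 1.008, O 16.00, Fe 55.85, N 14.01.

231.6 g

M(Fe) = 55.85 g/mol.
M(NH4NO3) = 2(14.01) + 4(1.008) + 3(16.00) = 80.052 g/mol.
n(Fe) = 242.4 / 55.85 = 4.3402 mol.
Reaction (1): Fe→H2 ratio 1:1 ⇒ n(H2) = 4.3402 mol.
Reaction (2): H2→NH3 ratio 3:2 ⇒ n(NH3) = 2.8935 mol.
Reaction (3): NH3→NH4NO3 ratio 1:1 ⇒ n(NH4NO3) = 2.8935 mol.
Mass of NH4NO3 = 2.8935 × 80.052 = 231.63 g.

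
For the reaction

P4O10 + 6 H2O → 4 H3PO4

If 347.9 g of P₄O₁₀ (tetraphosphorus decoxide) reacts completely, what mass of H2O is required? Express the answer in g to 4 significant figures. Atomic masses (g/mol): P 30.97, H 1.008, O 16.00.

M(P4O10) = 4(30.97) + 10(16.00) = 283.88 g/mol.
M(H2O) = 2(1.008) + 16.00 = 18.016 g/mol.
n(P4O10) = 347.90 g / 283.88 g/mol = 1.2255 mol.
From the equation the P4O10:H2O mole ratio is 1:6, so n(H2O) = 1.2255 × 6/1 = 7.3531 mol.
Mass of H2O = 7.3531 mol × 18.016 g/mol = 132.47 g.

132.5 g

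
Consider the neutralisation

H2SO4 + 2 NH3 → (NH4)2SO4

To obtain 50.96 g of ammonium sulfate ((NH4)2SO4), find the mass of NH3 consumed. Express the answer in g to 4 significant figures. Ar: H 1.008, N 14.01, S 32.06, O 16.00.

13.14 g

M((NH4)2SO4) = 2(14.01) + 8(1.008) + 32.06 + 4(16.00) = 132.144 g/mol.
M(NH3) = 14.01 + 3(1.008) = 17.034 g/mol.
n((NH4)2SO4) = 50.960 g / 132.144 g/mol = 0.38564 mol.
From the equation the (NH4)2SO4:NH3 mole ratio is 1:2, so n(NH3) = 0.38564 × 2/1 = 0.77128 mol.
Mass of NH3 = 0.77128 mol × 17.034 g/mol = 13.138 g.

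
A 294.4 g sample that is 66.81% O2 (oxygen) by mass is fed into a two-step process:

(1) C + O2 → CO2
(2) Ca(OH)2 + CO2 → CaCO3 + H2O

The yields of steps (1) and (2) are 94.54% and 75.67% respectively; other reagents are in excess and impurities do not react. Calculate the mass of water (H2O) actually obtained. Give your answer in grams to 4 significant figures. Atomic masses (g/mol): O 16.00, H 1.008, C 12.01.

79.22 g

Pure O2 = 294.4 × 0.6681 = 196.69 g.
M(O2) = 2(16.00) = 32.00 g/mol.
M(H2O) = 2(1.008) + 16.00 = 18.016 g/mol.
n(O2) = 196.69 / 32.00 = 6.1465 mol.
Step 1 (O2:CO2 = 1:1): theoretical n(CO2) = 6.1465 mol; at 94.54% yield, n(CO2) = 5.8109 mol.
Step 2 (CO2:H2O = 1:1): theoretical n(H2O) = 5.8109 mol, so theoretical mass = 5.8109 × 18.016 = 104.69 g.
At 75.67% yield, actual mass of H2O = 104.69 × 0.7567 = 79.219 g.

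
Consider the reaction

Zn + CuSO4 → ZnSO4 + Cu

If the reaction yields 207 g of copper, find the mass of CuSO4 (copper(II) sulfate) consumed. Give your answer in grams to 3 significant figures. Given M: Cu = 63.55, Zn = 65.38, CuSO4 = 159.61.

n(Cu) = 207.0 g / 63.55 g/mol = 3.257 mol.
From the equation the Cu:CuSO4 mole ratio is 1:1, so n(CuSO4) = 3.257 × 1/1 = 3.257 mol.
Mass of CuSO4 = 3.257 mol × 159.61 g/mol = 519.9 g.

520 g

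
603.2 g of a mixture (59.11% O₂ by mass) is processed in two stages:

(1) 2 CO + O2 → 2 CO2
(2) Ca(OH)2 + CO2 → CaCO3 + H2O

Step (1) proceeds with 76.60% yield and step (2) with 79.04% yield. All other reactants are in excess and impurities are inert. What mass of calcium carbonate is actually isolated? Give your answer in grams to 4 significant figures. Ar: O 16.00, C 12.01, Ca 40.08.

1350 g

Pure O2 = 603.2 × 0.5911 = 356.55 g.
M(O2) = 2(16.00) = 32.00 g/mol.
M(CaCO3) = 40.08 + 12.01 + 3(16.00) = 100.09 g/mol.
n(O2) = 356.55 / 32.00 = 11.142 mol.
Step 1 (O2:CO2 = 1:2): theoretical n(CO2) = 22.284 mol; at 76.60% yield, n(CO2) = 17.070 mol.
Step 2 (CO2:CaCO3 = 1:1): theoretical n(CaCO3) = 17.070 mol, so theoretical mass = 17.070 × 100.09 = 1708.5 g.
At 79.04% yield, actual mass of CaCO3 = 1708.5 × 0.7904 = 1350.4 g.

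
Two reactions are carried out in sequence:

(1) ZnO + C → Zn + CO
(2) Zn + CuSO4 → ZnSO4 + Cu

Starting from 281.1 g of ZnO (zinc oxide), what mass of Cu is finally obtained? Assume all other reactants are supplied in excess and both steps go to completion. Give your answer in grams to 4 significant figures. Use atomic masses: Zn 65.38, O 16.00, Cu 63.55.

M(ZnO) = 65.38 + 16.00 = 81.38 g/mol.
M(Cu) = 63.55 g/mol.
n(ZnO) = 281.10 / 81.38 = 3.4542 mol.
Step 1 gives a 1:1 ratio of ZnO to Zn, so n(Zn) = 3.4542 mol.
In step 2 the Zn:Cu ratio is 1:1, so n(Cu) = 3.4542 mol.
Mass of Cu = 3.4542 × 63.55 = 219.51 g.

219.5 g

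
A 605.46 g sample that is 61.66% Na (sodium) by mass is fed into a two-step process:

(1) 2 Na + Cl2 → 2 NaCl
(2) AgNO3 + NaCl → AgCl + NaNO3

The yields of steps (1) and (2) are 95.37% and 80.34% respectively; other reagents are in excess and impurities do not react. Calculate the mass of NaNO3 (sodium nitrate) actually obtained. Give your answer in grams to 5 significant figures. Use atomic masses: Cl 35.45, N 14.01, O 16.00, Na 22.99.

Pure Na = 605.46 × 0.6166 = 373.327 g.
M(Na) = 22.99 g/mol.
M(NaNO3) = 22.99 + 14.01 + 3(16.00) = 85.00 g/mol.
n(Na) = 373.327 / 22.99 = 16.2387 mol.
Step 1 (Na:NaCl = 2:2): theoretical n(NaCl) = 16.2387 mol; at 95.37% yield, n(NaCl) = 15.4868 mol.
Step 2 (NaCl:NaNO3 = 1:1): theoretical n(NaNO3) = 15.4868 mol, so theoretical mass = 15.4868 × 85.00 = 1316.38 g.
At 80.34% yield, actual mass of NaNO3 = 1316.38 × 0.8034 = 1057.58 g.

1057.6 g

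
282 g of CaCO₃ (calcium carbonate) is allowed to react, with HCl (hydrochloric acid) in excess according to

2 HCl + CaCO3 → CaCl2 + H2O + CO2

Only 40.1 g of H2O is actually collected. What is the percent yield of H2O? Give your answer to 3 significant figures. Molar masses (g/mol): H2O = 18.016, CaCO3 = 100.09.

n(CaCO3) = 282.0 g / 100.09 g/mol = 2.817 mol.
From the equation the CaCO3:H2O mole ratio is 1:1, so n(H2O) = 2.817 × 1/1 = 2.817 mol.
Mass of H2O = 2.817 mol × 18.016 g/mol = 50.76 g.
This is the theoretical yield. Percent yield = 40.1 g / 50.76 g × 100% = 79.00%.

79.0 %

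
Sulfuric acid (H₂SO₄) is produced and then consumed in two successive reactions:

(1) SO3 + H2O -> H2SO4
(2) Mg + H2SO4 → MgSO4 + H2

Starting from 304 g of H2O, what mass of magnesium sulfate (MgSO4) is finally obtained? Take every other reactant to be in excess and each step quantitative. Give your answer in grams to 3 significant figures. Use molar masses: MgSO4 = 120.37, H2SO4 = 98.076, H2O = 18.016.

2030 g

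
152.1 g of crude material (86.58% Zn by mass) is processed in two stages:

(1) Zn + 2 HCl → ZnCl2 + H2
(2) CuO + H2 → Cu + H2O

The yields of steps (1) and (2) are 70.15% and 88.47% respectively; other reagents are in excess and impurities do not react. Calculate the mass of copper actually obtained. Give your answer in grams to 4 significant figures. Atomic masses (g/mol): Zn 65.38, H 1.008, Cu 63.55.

Pure Zn = 152.1 × 0.8658 = 131.69 g.
M(Zn) = 65.38 g/mol.
M(Cu) = 63.55 g/mol.
n(Zn) = 131.69 / 65.38 = 2.0142 mol.
Step 1 (Zn:H2 = 1:1): theoretical n(H2) = 2.0142 mol; at 70.15% yield, n(H2) = 1.4130 mol.
Step 2 (H2:Cu = 1:1): theoretical n(Cu) = 1.4130 mol, so theoretical mass = 1.4130 × 63.55 = 89.794 g.
At 88.47% yield, actual mass of Cu = 89.794 × 0.8847 = 79.440 g.

79.44 g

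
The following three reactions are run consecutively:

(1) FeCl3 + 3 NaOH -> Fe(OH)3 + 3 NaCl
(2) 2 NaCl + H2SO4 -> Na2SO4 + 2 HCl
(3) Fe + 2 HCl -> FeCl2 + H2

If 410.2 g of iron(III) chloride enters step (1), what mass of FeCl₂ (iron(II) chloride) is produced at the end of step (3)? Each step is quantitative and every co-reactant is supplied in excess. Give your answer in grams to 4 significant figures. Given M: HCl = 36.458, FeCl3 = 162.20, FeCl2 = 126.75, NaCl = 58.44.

480.8 g

n(FeCl3) = 410.2 / 162.20 = 2.5290 mol.
Reaction (1): FeCl3→NaCl ratio 1:3 ⇒ n(NaCl) = 7.5869 mol.
Reaction (2): NaCl→HCl ratio 2:2 ⇒ n(HCl) = 7.5869 mol.
Reaction (3): HCl→FeCl2 ratio 2:1 ⇒ n(FeCl2) = 3.7935 mol.
Mass of FeCl2 = 3.7935 × 126.75 = 480.82 g.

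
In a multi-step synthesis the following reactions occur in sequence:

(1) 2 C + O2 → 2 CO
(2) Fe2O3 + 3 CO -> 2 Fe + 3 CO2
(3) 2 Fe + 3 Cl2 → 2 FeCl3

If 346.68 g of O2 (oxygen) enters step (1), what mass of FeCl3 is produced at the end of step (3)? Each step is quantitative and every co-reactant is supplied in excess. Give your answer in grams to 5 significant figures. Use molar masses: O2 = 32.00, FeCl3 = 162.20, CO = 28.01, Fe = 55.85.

n(O2) = 346.68 / 32.00 = 10.8338 mol.
Reaction (1): O2→CO ratio 1:2 ⇒ n(CO) = 21.6675 mol.
Reaction (2): CO→Fe ratio 3:2 ⇒ n(Fe) = 14.4450 mol.
Reaction (3): Fe→FeCl3 ratio 2:2 ⇒ n(FeCl3) = 14.4450 mol.
Mass of FeCl3 = 14.4450 × 162.20 = 2342.98 g.

2343.0 g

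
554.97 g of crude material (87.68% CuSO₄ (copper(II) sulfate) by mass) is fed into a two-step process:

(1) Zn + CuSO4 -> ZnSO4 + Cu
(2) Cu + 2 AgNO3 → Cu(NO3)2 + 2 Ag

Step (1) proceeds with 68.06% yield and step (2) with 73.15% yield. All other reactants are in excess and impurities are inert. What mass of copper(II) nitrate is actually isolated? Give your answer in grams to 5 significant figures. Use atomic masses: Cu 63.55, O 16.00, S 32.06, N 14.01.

284.69 g

Pure CuSO4 = 554.97 × 0.8768 = 486.598 g.
M(CuSO4) = 63.55 + 32.06 + 4(16.00) = 159.61 g/mol.
M(Cu(NO3)2) = 63.55 + 2(14.01) + 6(16.00) = 187.57 g/mol.
n(CuSO4) = 486.598 / 159.61 = 3.04867 mol.
Step 1 (CuSO4:Cu = 1:1): theoretical n(Cu) = 3.04867 mol; at 68.06% yield, n(Cu) = 2.07492 mol.
Step 2 (Cu:Cu(NO3)2 = 1:1): theoretical n(Cu(NO3)2) = 2.07492 mol, so theoretical mass = 2.07492 × 187.57 = 389.193 g.
At 73.15% yield, actual mass of Cu(NO3)2 = 389.193 × 0.7315 = 284.695 g.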